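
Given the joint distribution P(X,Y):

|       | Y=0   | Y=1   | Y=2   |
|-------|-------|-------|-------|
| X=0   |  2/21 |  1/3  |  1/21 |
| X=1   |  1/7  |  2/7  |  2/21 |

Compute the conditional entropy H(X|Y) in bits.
0.9788 bits

H(X|Y) = H(X,Y) - H(Y)

H(X,Y) = -Σ_{x,y} P(x,y) log₂ P(x,y). Per-cell terms -P(x,y)·log₂P(x,y):
  X=0: 0.32308, 0.52832, 0.20916
  X=1: 0.40105, 0.51639, 0.32308
Sum of the 6 terms: H(X,Y) = 2.3011 bits

Marginal of Y (column sums):
  P(Y=0) = 2/21 + 1/7 = 5/21
  P(Y=1) = 1/3 + 2/7 = 13/21
  P(Y=2) = 1/21 + 2/21 = 1/7
H(Y) = -[(5/21)·log₂(5/21) + (13/21)·log₂(13/21) + (1/7)·log₂(1/7)]
  = 0.49295 + 0.42831 + 0.40105 = 1.3223 bits

H(X|Y) = H(X,Y) - H(Y) = 2.3011 - 1.3223 = 0.9788 bits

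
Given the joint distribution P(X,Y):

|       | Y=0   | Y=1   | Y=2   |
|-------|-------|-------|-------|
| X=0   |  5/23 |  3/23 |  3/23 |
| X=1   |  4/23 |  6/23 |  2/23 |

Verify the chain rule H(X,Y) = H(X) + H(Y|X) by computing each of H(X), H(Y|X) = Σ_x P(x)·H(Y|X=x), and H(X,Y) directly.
H(X) = 0.9986 bits, H(Y|X) = 1.4976 bits, H(X,Y) = 2.4962 bits

Marginal of X (row sums):
  P(X=0) = 5/23 + 3/23 + 3/23 = 11/23
  P(X=1) = 4/23 + 6/23 + 2/23 = 12/23
H(X) = -[(11/23)·log₂(11/23) + (12/23)·log₂(12/23)]
  = 0.5089 + 0.4897 = 0.9986 bits

H(Y|X) = Σ_x P(x)·H(Y|X=x):
  X=0: P(X=0) = 11/23, P(Y|X=0) = (5/11, 3/11, 3/11) → H(Y|X=0) = 1.5395
  X=1: P(X=1) = 12/23, P(Y|X=1) = (1/3, 1/2, 1/6) → H(Y|X=1) = 1.4591
H(Y|X) = (11/23)·1.5395 + (12/23)·1.4591 = 1.4976 bits

H(X,Y) = -Σ_{x,y} P(x,y) log₂ P(x,y). Per-cell terms -P(x,y)·log₂P(x,y):
  X=0: 0.4786, 0.3833, 0.3833
  X=1: 0.4389, 0.5057, 0.3064
Sum of the 6 terms: H(X,Y) = 2.4962 bits

Chain rule check:
  H(X) + H(Y|X) = 0.9986 + 1.4976 = 2.4962 bits
  H(X,Y) = 2.4962 bits
✓ Chain rule verified.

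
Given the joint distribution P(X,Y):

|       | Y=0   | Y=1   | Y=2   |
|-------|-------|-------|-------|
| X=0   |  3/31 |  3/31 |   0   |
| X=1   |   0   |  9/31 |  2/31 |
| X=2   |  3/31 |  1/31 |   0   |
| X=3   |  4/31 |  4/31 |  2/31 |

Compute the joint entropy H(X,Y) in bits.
2.9286 bits

H(X,Y) = -Σ_{x,y} P(x,y) log₂ P(x,y). Per-cell terms -P(x,y)·log₂P(x,y):
  X=0: 0.32605, 0.32605, 0.00000
  X=1: 0.00000, 0.51801, 0.25511
  X=2: 0.32605, 0.15981, 0.00000
  X=3: 0.38119, 0.38119, 0.25511
  (cells with P = 0 contribute 0)
Sum of the 12 terms: H(X,Y) = 2.9286 bits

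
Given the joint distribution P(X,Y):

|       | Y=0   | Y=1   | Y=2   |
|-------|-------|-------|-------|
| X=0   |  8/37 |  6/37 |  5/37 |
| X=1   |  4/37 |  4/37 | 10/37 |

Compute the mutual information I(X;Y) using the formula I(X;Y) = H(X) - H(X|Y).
0.0669 bits

I(X;Y) = H(X) - H(X|Y)

Marginal of X (row sums):
  P(X=0) = 8/37 + 6/37 + 5/37 = 19/37
  P(X=1) = 4/37 + 4/37 + 10/37 = 18/37
H(X) = -[(19/37)·log₂(19/37) + (18/37)·log₂(18/37)]
  = 0.493757 + 0.505717 = 0.99947 bits

Marginal of Y (column sums):
  P(Y=0) = 8/37 + 4/37 = 12/37
  P(Y=1) = 6/37 + 4/37 = 10/37
  P(Y=2) = 5/37 + 10/37 = 15/37
H(X|Y) = Σ_y P(y)·H(X|Y=y):
  Y=0: P(Y=0) = 12/37, P(X|Y=0) = (2/3, 1/3) → H(X|Y=0) = 0.918296
  Y=1: P(Y=1) = 10/37, P(X|Y=1) = (3/5, 2/5) → H(X|Y=1) = 0.970951
  Y=2: P(Y=2) = 15/37, P(X|Y=2) = (1/3, 2/3) → H(X|Y=2) = 0.918296
H(X|Y) = (12/37)·0.918296 + (10/37)·0.970951 + (15/37)·0.918296 = 0.93253 bits

I(X;Y) = H(X) - H(X|Y) = 0.99947 - 0.93253 = 0.0669 bits

Cross-check via I(X;Y) = H(X) + H(Y) - H(X,Y): computing H(Y) from the column sums and H(X,Y) from the 6 cells in the same way gives H(Y) = 1.56507 bits and H(X,Y) = 2.49760 bits, so
I(X;Y) = 0.99947 + 1.56507 - 2.49760 = 0.0669 bits ✓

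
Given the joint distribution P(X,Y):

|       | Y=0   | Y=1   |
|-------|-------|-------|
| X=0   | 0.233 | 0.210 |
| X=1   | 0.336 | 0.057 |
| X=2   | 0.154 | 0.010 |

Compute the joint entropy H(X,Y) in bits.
2.2088 bits

H(X,Y) = -Σ_{x,y} P(x,y) log₂ P(x,y). Per-cell terms -P(x,y)·log₂P(x,y):
  X=0: 0.4897, 0.4728
  X=1: 0.5287, 0.2356
  X=2: 0.4156, 0.0664
Sum of the 6 terms: H(X,Y) = 2.2088 bits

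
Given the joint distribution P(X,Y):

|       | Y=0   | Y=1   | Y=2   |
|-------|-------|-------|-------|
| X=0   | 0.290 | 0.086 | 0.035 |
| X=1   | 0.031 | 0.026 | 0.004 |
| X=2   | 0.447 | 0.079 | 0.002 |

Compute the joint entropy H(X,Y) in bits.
2.1422 bits

H(X,Y) = -Σ_{x,y} P(x,y) log₂ P(x,y). Per-cell terms -P(x,y)·log₂P(x,y):
  X=0: 0.51790, 0.30440, 0.16928
  X=1: 0.15536, 0.13690, 0.03186
  X=2: 0.51926, 0.28930, 0.01793
Sum of the 9 terms: H(X,Y) = 2.1422 bits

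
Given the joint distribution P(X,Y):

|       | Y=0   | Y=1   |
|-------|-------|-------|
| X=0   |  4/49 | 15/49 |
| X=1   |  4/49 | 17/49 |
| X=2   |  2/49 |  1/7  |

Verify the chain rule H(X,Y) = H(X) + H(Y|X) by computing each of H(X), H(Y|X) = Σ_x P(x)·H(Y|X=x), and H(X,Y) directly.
H(X) = 1.5029 bits, H(Y|X) = 0.7293 bits, H(X,Y) = 2.2322 bits

Marginal of X (row sums):
  P(X=0) = 4/49 + 15/49 = 19/49
  P(X=1) = 4/49 + 17/49 = 3/7
  P(X=2) = 2/49 + 1/7 = 9/49
H(X) = -[(19/49)·log₂(19/49) + (3/7)·log₂(3/7) + (9/49)·log₂(9/49)]
  = 0.52998 + 0.52388 + 0.44904 = 1.5029 bits

H(Y|X) = Σ_x P(x)·H(Y|X=x):
  X=0: P(X=0) = 19/49, P(Y|X=0) = (4/19, 15/19) → H(Y|X=0) = 0.74249
  X=1: P(X=1) = 3/7, P(Y|X=1) = (4/21, 17/21) → H(Y|X=1) = 0.70247
  X=2: P(X=2) = 9/49, P(Y|X=2) = (2/9, 7/9) → H(Y|X=2) = 0.76420
H(Y|X) = (19/49)·0.74249 + (3/7)·0.70247 + (9/49)·0.76420 = 0.7293 bits

H(X,Y) = -Σ_{x,y} P(x,y) log₂ P(x,y). Per-cell terms -P(x,y)·log₂P(x,y):
  X=0: 0.29508, 0.52280
  X=1: 0.29508, 0.52986
  X=2: 0.18836, 0.40105
Sum of the 6 terms: H(X,Y) = 2.2322 bits

Chain rule check:
  H(X) + H(Y|X) = 1.5029 + 0.7293 = 2.2322 bits
  H(X,Y) = 2.2322 bits
✓ Chain rule verified.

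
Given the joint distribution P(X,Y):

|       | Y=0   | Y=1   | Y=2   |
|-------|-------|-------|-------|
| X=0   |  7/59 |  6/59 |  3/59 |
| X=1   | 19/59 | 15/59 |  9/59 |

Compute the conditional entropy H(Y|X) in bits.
1.5181 bits

H(Y|X) = H(X,Y) - H(X)

H(X,Y) = -Σ_{x,y} P(x,y) log₂ P(x,y). Per-cell terms -P(x,y)·log₂P(x,y):
  X=0: 0.36486, 0.33536, 0.21853
  X=1: 0.52643, 0.50231, 0.41380
Sum of the 6 terms: H(X,Y) = 2.3613 bits

Marginal of X (row sums):
  P(X=0) = 7/59 + 6/59 + 3/59 = 16/59
  P(X=1) = 19/59 + 15/59 + 9/59 = 43/59
H(X) = -[(16/59)·log₂(16/59) + (43/59)·log₂(43/59)]
  = 0.51055 + 0.33261 = 0.8432 bits

H(Y|X) = H(X,Y) - H(X) = 2.3613 - 0.8432 = 1.5181 bits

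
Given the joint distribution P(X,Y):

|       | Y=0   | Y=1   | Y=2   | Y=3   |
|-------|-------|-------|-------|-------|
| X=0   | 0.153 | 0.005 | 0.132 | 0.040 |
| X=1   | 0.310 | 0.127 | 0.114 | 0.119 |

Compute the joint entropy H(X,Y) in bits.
2.6485 bits

H(X,Y) = -Σ_{x,y} P(x,y) log₂ P(x,y). Per-cell terms -P(x,y)·log₂P(x,y):
  X=0: 0.414385, 0.038219, 0.385624, 0.185754
  X=1: 0.523795, 0.378092, 0.357150, 0.365445
Sum of the 8 terms: H(X,Y) = 2.6485 bits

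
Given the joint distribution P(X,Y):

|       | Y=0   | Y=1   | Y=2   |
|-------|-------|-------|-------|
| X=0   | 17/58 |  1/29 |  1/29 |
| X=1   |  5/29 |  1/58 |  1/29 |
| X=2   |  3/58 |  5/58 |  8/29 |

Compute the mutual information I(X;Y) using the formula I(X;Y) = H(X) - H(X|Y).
0.3587 bits

I(X;Y) = H(X) - H(X|Y)

Marginal of X (row sums):
  P(X=0) = 17/58 + 1/29 + 1/29 = 21/58
  P(X=1) = 5/29 + 1/58 + 1/29 = 13/58
  P(X=2) = 3/58 + 5/58 + 8/29 = 12/29
H(X) = -[(21/58)·log₂(21/58) + (13/58)·log₂(13/58) + (12/29)·log₂(12/29)]
  = 0.53067 + 0.48359 + 0.52677 = 1.5410 bits

Marginal of Y (column sums):
  P(Y=0) = 17/58 + 5/29 + 3/58 = 15/29
  P(Y=1) = 1/29 + 1/58 + 5/58 = 4/29
  P(Y=2) = 1/29 + 1/29 + 8/29 = 10/29
H(X|Y) = Σ_y P(y)·H(X|Y=y):
  Y=0: P(Y=0) = 15/29, P(X|Y=0) = (17/30, 1/3, 1/10) → H(X|Y=0) = 1.32486
  Y=1: P(Y=1) = 4/29, P(X|Y=1) = (1/4, 1/8, 5/8) → H(X|Y=1) = 1.29879
  Y=2: P(Y=2) = 10/29, P(X|Y=2) = (1/10, 1/10, 4/5) → H(X|Y=2) = 0.92193
H(X|Y) = (15/29)·1.32486 + (4/29)·1.29879 + (10/29)·0.92193 = 1.1823 bits

I(X;Y) = H(X) - H(X|Y) = 1.5410 - 1.1823 = 0.3587 bits

Cross-check via I(X;Y) = H(X) + H(Y) - H(X,Y): computing H(Y) from the column sums and H(X,Y) from the 9 cells in the same way gives H(Y) = 1.4158 bits and H(X,Y) = 2.5981 bits, so
I(X;Y) = 1.5410 + 1.4158 - 2.5981 = 0.3587 bits ✓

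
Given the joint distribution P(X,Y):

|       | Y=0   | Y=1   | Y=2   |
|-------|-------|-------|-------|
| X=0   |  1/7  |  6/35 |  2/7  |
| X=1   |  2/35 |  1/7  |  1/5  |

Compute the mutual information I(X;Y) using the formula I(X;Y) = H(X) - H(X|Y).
0.0112 bits

I(X;Y) = H(X) - H(X|Y)

Marginal of X (row sums):
  P(X=0) = 1/7 + 6/35 + 2/7 = 3/5
  P(X=1) = 2/35 + 1/7 + 1/5 = 2/5
H(X) = -[(3/5)·log₂(3/5) + (2/5)·log₂(2/5)]
  = 0.4422 + 0.5288 = 0.9710 bits

Marginal of Y (column sums):
  P(Y=0) = 1/7 + 2/35 = 1/5
  P(Y=1) = 6/35 + 1/7 = 11/35
  P(Y=2) = 2/7 + 1/5 = 17/35
H(X|Y) = Σ_y P(y)·H(X|Y=y):
  Y=0: P(Y=0) = 1/5, P(X|Y=0) = (5/7, 2/7) → H(X|Y=0) = 0.8631
  Y=1: P(Y=1) = 11/35, P(X|Y=1) = (6/11, 5/11) → H(X|Y=1) = 0.9940
  Y=2: P(Y=2) = 17/35, P(X|Y=2) = (10/17, 7/17) → H(X|Y=2) = 0.9774
H(X|Y) = (1/5)·0.8631 + (11/35)·0.9940 + (17/35)·0.9774 = 0.9598 bits

I(X;Y) = H(X) - H(X|Y) = 0.9710 - 0.9598 = 0.0112 bits

Cross-check via I(X;Y) = H(X) + H(Y) - H(X,Y): computing H(Y) from the column sums and H(X,Y) from the 6 cells in the same way gives H(Y) = 1.4952 bits and H(X,Y) = 2.4550 bits, so
I(X;Y) = 0.9710 + 1.4952 - 2.4550 = 0.0112 bits ✓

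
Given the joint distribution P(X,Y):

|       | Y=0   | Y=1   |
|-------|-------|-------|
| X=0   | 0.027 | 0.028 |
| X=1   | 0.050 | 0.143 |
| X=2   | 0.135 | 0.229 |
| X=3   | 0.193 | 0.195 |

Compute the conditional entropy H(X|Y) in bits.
1.7236 bits

H(X|Y) = H(X,Y) - H(Y)

H(X,Y) = -Σ_{x,y} P(x,y) log₂ P(x,y). Per-cell terms -P(x,y)·log₂P(x,y):
  X=0: 0.1407, 0.1444
  X=1: 0.2161, 0.4012
  X=2: 0.3900, 0.4870
  X=3: 0.4581, 0.4599
Sum of the 8 terms: H(X,Y) = 2.6974 bits

Marginal of Y (column sums):
  P(Y=0) = 0.027 + 0.050 + 0.135 + 0.193 = 0.405
  P(Y=1) = 0.028 + 0.143 + 0.229 + 0.195 = 0.595
H(Y) = -[0.405·log₂(0.405) + 0.595·log₂(0.595)]
  = 0.5281 + 0.4457 = 0.9738 bits

H(X|Y) = H(X,Y) - H(Y) = 2.6974 - 0.9738 = 1.7236 bits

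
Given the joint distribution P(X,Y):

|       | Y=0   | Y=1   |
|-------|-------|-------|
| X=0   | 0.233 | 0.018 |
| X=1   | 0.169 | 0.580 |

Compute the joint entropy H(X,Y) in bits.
1.4833 bits

H(X,Y) = -Σ_{x,y} P(x,y) log₂ P(x,y). Per-cell terms -P(x,y)·log₂P(x,y):
  X=0: 0.4897, 0.1043
  X=1: 0.4335, 0.4558
Sum of the 4 terms: H(X,Y) = 1.4833 bits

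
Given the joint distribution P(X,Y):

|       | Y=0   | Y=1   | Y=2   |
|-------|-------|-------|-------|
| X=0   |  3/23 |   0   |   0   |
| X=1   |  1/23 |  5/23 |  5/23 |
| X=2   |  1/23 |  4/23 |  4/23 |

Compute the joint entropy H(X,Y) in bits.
2.6116 bits

H(X,Y) = -Σ_{x,y} P(x,y) log₂ P(x,y). Per-cell terms -P(x,y)·log₂P(x,y):
  X=0: 0.383296, 0.000000, 0.000000
  X=1: 0.196677, 0.478616, 0.478616
  X=2: 0.196677, 0.438880, 0.438880
  (cells with P = 0 contribute 0)
Sum of the 9 terms: H(X,Y) = 2.6116 bits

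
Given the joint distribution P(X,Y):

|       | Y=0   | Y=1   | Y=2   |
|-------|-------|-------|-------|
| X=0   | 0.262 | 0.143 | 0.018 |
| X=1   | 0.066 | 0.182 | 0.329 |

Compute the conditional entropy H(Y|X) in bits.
1.2629 bits

H(Y|X) = H(X,Y) - H(X)

H(X,Y) = -Σ_{x,y} P(x,y) log₂ P(x,y). Per-cell terms -P(x,y)·log₂P(x,y):
  X=0: 0.50628, 0.40125, 0.10433
  X=1: 0.25881, 0.44735, 0.52766
Sum of the 6 terms: H(X,Y) = 2.2457 bits

Marginal of X (row sums):
  P(X=0) = 0.262 + 0.143 + 0.018 = 0.423
  P(X=1) = 0.066 + 0.182 + 0.329 = 0.577
H(X) = -[0.423·log₂(0.423) + 0.577·log₂(0.577)]
  = 0.52506 + 0.45777 = 0.9828 bits

H(Y|X) = H(X,Y) - H(X) = 2.2457 - 0.9828 = 1.2629 bits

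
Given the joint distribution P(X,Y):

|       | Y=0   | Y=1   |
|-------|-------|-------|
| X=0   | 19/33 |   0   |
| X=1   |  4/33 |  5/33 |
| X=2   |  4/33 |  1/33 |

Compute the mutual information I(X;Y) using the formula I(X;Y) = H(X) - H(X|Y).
0.3044 bits

I(X;Y) = H(X) - H(X|Y)

Marginal of X (row sums):
  P(X=0) = 19/33 + 0 = 19/33
  P(X=1) = 4/33 + 5/33 = 3/11
  P(X=2) = 4/33 + 1/33 = 5/33
H(X) = -[(19/33)·log₂(19/33) + (3/11)·log₂(3/11) + (5/33)·log₂(5/33)]
  = 0.458572 + 0.511219 + 0.412495 = 1.38229 bits

Marginal of Y (column sums):
  P(Y=0) = 19/33 + 4/33 + 4/33 = 9/11
  P(Y=1) = 0 + 5/33 + 1/33 = 2/11
H(X|Y) = Σ_y P(y)·H(X|Y=y):
  Y=0: P(Y=0) = 9/11, P(X|Y=0) = (19/27, 4/27, 4/27) → H(X|Y=0) = 1.173013
  Y=1: P(Y=1) = 2/11, P(X|Y=1) = (0, 5/6, 1/6) → H(X|Y=1) = 0.650022
H(X|Y) = (9/11)·1.173013 + (2/11)·0.650022 = 1.07792 bits

I(X;Y) = H(X) - H(X|Y) = 1.38229 - 1.07792 = 0.3044 bits

Cross-check via I(X;Y) = H(X) + H(Y) - H(X,Y): computing H(Y) from the column sums and H(X,Y) from the 6 cells in the same way gives H(Y) = 0.68404 bits and H(X,Y) = 1.76196 bits, so
I(X;Y) = 1.38229 + 0.68404 - 1.76196 = 0.3044 bits ✓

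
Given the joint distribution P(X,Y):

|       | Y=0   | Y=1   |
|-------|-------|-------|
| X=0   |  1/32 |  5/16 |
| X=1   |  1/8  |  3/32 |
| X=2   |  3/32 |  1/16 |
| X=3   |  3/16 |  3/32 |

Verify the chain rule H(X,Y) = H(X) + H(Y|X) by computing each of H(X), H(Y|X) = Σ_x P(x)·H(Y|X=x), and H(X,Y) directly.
H(X) = 1.9424 bits, H(Y|X) = 0.7766 bits, H(X,Y) = 2.7189 bits

Marginal of X (row sums):
  P(X=0) = 1/32 + 5/16 = 11/32
  P(X=1) = 1/8 + 3/32 = 7/32
  P(X=2) = 3/32 + 1/16 = 5/32
  P(X=3) = 3/16 + 3/32 = 9/32
H(X) = -[(11/32)·log₂(11/32) + (7/32)·log₂(7/32) + (5/32)·log₂(5/32) + (9/32)·log₂(9/32)]
  = 0.529570 + 0.479641 + 0.418449 + 0.514709 = 1.9424 bits

H(Y|X) = Σ_x P(x)·H(Y|X=x):
  X=0: P(X=0) = 11/32, P(Y|X=0) = (1/11, 10/11) → H(Y|X=0) = 0.439497
  X=1: P(X=1) = 7/32, P(Y|X=1) = (4/7, 3/7) → H(Y|X=1) = 0.985228
  X=2: P(X=2) = 5/32, P(Y|X=2) = (3/5, 2/5) → H(Y|X=2) = 0.970951
  X=3: P(X=3) = 9/32, P(Y|X=3) = (2/3, 1/3) → H(Y|X=3) = 0.918296
H(Y|X) = (11/32)·0.439497 + (7/32)·0.985228 + (5/32)·0.970951 + (9/32)·0.918296 = 0.7766 bits

H(X,Y) = -Σ_{x,y} P(x,y) log₂ P(x,y). Per-cell terms -P(x,y)·log₂P(x,y):
  X=0: 0.156250, 0.524397
  X=1: 0.375000, 0.320160
  X=2: 0.320160, 0.250000
  X=3: 0.452820, 0.320160
Sum of the 8 terms: H(X,Y) = 2.7189 bits

Chain rule check:
  H(X) + H(Y|X) = 1.9424 + 0.7766 = 2.7190 bits
  H(X,Y) = 2.7189 bits
✓ Chain rule verified (Δ = 0.0001 is 4-dp rounding noise: each of the three values was rounded independently).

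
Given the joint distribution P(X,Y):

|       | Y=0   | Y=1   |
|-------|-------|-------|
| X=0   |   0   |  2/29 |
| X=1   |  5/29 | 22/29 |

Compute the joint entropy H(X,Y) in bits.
1.0057 bits

H(X,Y) = -Σ_{x,y} P(x,y) log₂ P(x,y). Per-cell terms -P(x,y)·log₂P(x,y):
  X=0: 0.0000, 0.2661
  X=1: 0.4373, 0.3023
  (cells with P = 0 contribute 0)
Sum of the 4 terms: H(X,Y) = 1.0057 bits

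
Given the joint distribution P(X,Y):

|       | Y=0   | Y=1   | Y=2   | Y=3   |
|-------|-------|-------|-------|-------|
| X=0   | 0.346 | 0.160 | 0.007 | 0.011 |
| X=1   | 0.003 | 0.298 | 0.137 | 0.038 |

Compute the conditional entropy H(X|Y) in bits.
0.5305 bits

H(X|Y) = H(X,Y) - H(Y)

H(X,Y) = -Σ_{x,y} P(x,y) log₂ P(x,y). Per-cell terms -P(x,y)·log₂P(x,y):
  X=0: 0.5298, 0.4230, 0.0501, 0.0716
  X=1: 0.0251, 0.5205, 0.3929, 0.1793
Sum of the 8 terms: H(X,Y) = 2.1923 bits

Marginal of Y (column sums):
  P(Y=0) = 0.346 + 0.003 = 0.349
  P(Y=1) = 0.160 + 0.298 = 0.458
  P(Y=2) = 0.007 + 0.137 = 0.144
  P(Y=3) = 0.011 + 0.038 = 0.049
H(Y) = -[0.349·log₂(0.349) + 0.458·log₂(0.458) + 0.144·log₂(0.144) + 0.049·log₂(0.049)]
  = 0.5300 + 0.5160 + 0.4026 + 0.2132 = 1.6618 bits

H(X|Y) = H(X,Y) - H(Y) = 2.1923 - 1.6618 = 0.5305 bits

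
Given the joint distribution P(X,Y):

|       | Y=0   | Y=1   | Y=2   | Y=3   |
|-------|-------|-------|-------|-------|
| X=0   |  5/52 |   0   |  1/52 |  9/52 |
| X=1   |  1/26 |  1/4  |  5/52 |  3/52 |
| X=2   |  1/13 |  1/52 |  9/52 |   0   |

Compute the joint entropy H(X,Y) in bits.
2.9478 bits

H(X,Y) = -Σ_{x,y} P(x,y) log₂ P(x,y). Per-cell terms -P(x,y)·log₂P(x,y):
  X=0: 0.3249, 0.0000, 0.1096, 0.4380
  X=1: 0.1808, 0.5000, 0.3249, 0.2374
  X=2: 0.2846, 0.1096, 0.4380, 0.0000
  (cells with P = 0 contribute 0)
Sum of the 12 terms: H(X,Y) = 2.9478 bits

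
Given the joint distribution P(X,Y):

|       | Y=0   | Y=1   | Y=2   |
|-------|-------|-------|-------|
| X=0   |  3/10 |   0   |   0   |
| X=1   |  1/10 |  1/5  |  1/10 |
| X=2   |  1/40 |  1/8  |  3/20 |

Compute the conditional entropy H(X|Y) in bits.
1.0168 bits

H(X|Y) = H(X,Y) - H(Y)

H(X,Y) = -Σ_{x,y} P(x,y) log₂ P(x,y). Per-cell terms -P(x,y)·log₂P(x,y):
  X=0: 0.52109, 0.00000, 0.00000
  X=1: 0.33219, 0.46439, 0.33219
  X=2: 0.13305, 0.37500, 0.41054
  (cells with P = 0 contribute 0)
Sum of the 9 terms: H(X,Y) = 2.56845 bits

Marginal of Y (column sums):
  P(Y=0) = 3/10 + 1/10 + 1/40 = 17/40
  P(Y=1) = 0 + 1/5 + 1/8 = 13/40
  P(Y=2) = 0 + 1/10 + 3/20 = 1/4
H(Y) = -[(17/40)·log₂(17/40) + (13/40)·log₂(13/40) + (1/4)·log₂(1/4)]
  = 0.52465 + 0.52698 + 0.50000 = 1.55163 bits

H(X|Y) = H(X,Y) - H(Y) = 2.56845 - 1.55163 = 1.0168 bits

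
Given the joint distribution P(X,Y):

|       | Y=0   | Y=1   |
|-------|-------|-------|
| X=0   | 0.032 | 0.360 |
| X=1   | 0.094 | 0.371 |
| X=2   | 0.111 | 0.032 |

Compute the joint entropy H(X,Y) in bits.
2.0518 bits

H(X,Y) = -Σ_{x,y} P(x,y) log₂ P(x,y). Per-cell terms -P(x,y)·log₂P(x,y):
  X=0: 0.1589, 0.5306
  X=1: 0.3207, 0.5307
  X=2: 0.3520, 0.1589
Sum of the 6 terms: H(X,Y) = 2.0518 bits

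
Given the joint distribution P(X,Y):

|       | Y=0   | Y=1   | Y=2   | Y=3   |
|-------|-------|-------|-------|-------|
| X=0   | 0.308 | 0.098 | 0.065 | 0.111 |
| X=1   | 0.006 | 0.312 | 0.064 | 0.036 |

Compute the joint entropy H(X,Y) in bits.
2.4551 bits

H(X,Y) = -Σ_{x,y} P(x,y) log₂ P(x,y). Per-cell terms -P(x,y)·log₂P(x,y):
  X=0: 0.5233, 0.3284, 0.2563, 0.3520
  X=1: 0.0443, 0.5243, 0.2538, 0.1727
Sum of the 8 terms: H(X,Y) = 2.4551 bits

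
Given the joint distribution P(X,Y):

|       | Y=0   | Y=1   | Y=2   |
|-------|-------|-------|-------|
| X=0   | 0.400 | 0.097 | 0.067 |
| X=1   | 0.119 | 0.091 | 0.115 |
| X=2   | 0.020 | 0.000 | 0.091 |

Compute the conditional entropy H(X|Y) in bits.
1.1378 bits

H(X|Y) = H(X,Y) - H(Y)

H(X,Y) = -Σ_{x,y} P(x,y) log₂ P(x,y). Per-cell terms -P(x,y)·log₂P(x,y):
  X=0: 0.528771, 0.326490, 0.261280
  X=1: 0.365445, 0.314677, 0.358834
  X=2: 0.112877, 0.000000, 0.314677
  (cells with P = 0 contribute 0)
Sum of the 9 terms: H(X,Y) = 2.58305 bits

Marginal of Y (column sums):
  P(Y=0) = 0.400 + 0.119 + 0.020 = 0.539
  P(Y=1) = 0.097 + 0.091 + 0.000 = 0.188
  P(Y=2) = 0.067 + 0.115 + 0.091 = 0.273
H(Y) = -[0.539·log₂(0.539) + 0.188·log₂(0.188) + 0.273·log₂(0.273)]
  = 0.480595 + 0.453305 + 0.511336 = 1.44524 bits

H(X|Y) = H(X,Y) - H(Y) = 2.58305 - 1.44524 = 1.1378 bits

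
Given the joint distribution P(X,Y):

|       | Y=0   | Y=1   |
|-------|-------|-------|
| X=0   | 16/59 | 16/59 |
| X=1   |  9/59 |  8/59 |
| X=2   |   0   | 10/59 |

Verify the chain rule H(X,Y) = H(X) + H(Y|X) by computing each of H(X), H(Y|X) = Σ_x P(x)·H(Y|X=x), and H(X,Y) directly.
H(X) = 1.4300 bits, H(Y|X) = 0.8298 bits, H(X,Y) = 2.2598 bits

Marginal of X (row sums):
  P(X=0) = 16/59 + 16/59 = 32/59
  P(X=1) = 9/59 + 8/59 = 17/59
  P(X=2) = 0 + 10/59 = 10/59
H(X) = -[(32/59)·log₂(32/59) + (17/59)·log₂(17/59) + (10/59)·log₂(10/59)]
  = 0.47872 + 0.51726 + 0.43402 = 1.4300 bits

H(Y|X) = Σ_x P(x)·H(Y|X=x):
  X=0: P(X=0) = 32/59, P(Y|X=0) = (1/2, 1/2) → H(Y|X=0) = 1.00000
  X=1: P(X=1) = 17/59, P(Y|X=1) = (9/17, 8/17) → H(Y|X=1) = 0.99750
  X=2: P(X=2) = 10/59, P(Y|X=2) = (0, 1) → H(Y|X=2) = 0.00000
H(Y|X) = (32/59)·1.00000 + (17/59)·0.99750 + (10/59)·0.00000 = 0.8298 bits

H(X,Y) = -Σ_{x,y} P(x,y) log₂ P(x,y). Per-cell terms -P(x,y)·log₂P(x,y):
  X=0: 0.51055, 0.51055
  X=1: 0.41380, 0.39087
  X=2: 0.00000, 0.43402
  (cells with P = 0 contribute 0)
Sum of the 6 terms: H(X,Y) = 2.2598 bits

Chain rule check:
  H(X) + H(Y|X) = 1.4300 + 0.8298 = 2.2598 bits
  H(X,Y) = 2.2598 bits
✓ Chain rule verified.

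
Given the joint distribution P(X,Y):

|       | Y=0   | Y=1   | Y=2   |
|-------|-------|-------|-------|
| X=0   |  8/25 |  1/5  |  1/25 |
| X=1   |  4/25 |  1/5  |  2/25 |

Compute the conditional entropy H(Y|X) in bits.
1.3655 bits

H(Y|X) = H(X,Y) - H(X)

H(X,Y) = -Σ_{x,y} P(x,y) log₂ P(x,y). Per-cell terms -P(x,y)·log₂P(x,y):
  X=0: 0.52603, 0.46439, 0.18575
  X=1: 0.42302, 0.46439, 0.29151
Sum of the 6 terms: H(X,Y) = 2.3551 bits

Marginal of X (row sums):
  P(X=0) = 8/25 + 1/5 + 1/25 = 14/25
  P(X=1) = 4/25 + 1/5 + 2/25 = 11/25
H(X) = -[(14/25)·log₂(14/25) + (11/25)·log₂(11/25)]
  = 0.46844 + 0.52115 = 0.9896 bits

H(Y|X) = H(X,Y) - H(X) = 2.3551 - 0.9896 = 1.3655 bits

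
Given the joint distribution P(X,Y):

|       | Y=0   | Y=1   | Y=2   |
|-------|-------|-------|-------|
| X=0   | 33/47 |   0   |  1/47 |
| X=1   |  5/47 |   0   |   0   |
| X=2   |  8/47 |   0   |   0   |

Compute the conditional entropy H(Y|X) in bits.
0.1385 bits

H(Y|X) = H(X,Y) - H(X)

H(X,Y) = -Σ_{x,y} P(x,y) log₂ P(x,y). Per-cell terms -P(x,y)·log₂P(x,y):
  X=0: 0.3582, 0.0000, 0.1182
  X=1: 0.3439, 0.0000, 0.0000
  X=2: 0.4348, 0.0000, 0.0000
  (cells with P = 0 contribute 0)
Sum of the 9 terms: H(X,Y) = 1.2551 bits

Marginal of X (row sums):
  P(X=0) = 33/47 + 0 + 1/47 = 34/47
  P(X=1) = 5/47 + 0 + 0 = 5/47
  P(X=2) = 8/47 + 0 + 0 = 8/47
H(X) = -[(34/47)·log₂(34/47) + (5/47)·log₂(5/47) + (8/47)·log₂(8/47)]
  = 0.3379 + 0.3439 + 0.4348 = 1.1166 bits

H(Y|X) = H(X,Y) - H(X) = 1.2551 - 1.1166 = 0.1385 bits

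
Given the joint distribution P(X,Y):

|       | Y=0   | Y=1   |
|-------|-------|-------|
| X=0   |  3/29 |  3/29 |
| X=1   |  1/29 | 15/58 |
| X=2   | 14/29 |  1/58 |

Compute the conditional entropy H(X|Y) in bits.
0.9999 bits

H(X|Y) = H(X,Y) - H(Y)

H(X,Y) = -Σ_{x,y} P(x,y) log₂ P(x,y). Per-cell terms -P(x,y)·log₂P(x,y):
  X=0: 0.3386, 0.3386
  X=1: 0.1675, 0.5046
  X=2: 0.5072, 0.1010
Sum of the 6 terms: H(X,Y) = 1.9575 bits

Marginal of Y (column sums):
  P(Y=0) = 3/29 + 1/29 + 14/29 = 18/29
  P(Y=1) = 3/29 + 15/58 + 1/58 = 11/29
H(Y) = -[(18/29)·log₂(18/29) + (11/29)·log₂(11/29)]
  = 0.4271 + 0.5305 = 0.9576 bits

H(X|Y) = H(X,Y) - H(Y) = 1.9575 - 0.9576 = 0.9999 bits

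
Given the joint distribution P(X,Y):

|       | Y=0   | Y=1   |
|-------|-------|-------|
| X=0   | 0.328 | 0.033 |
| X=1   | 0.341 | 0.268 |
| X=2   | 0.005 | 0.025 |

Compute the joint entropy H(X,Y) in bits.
1.8996 bits

H(X,Y) = -Σ_{x,y} P(x,y) log₂ P(x,y). Per-cell terms -P(x,y)·log₂P(x,y):
  X=0: 0.52750, 0.16241
  X=1: 0.52929, 0.50912
  X=2: 0.03822, 0.13305
Sum of the 6 terms: H(X,Y) = 1.8996 bits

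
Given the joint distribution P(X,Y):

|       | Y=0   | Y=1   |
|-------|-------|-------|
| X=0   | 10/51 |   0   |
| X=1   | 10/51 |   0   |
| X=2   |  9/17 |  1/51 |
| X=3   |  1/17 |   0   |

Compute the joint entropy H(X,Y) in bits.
1.7592 bits

H(X,Y) = -Σ_{x,y} P(x,y) log₂ P(x,y). Per-cell terms -P(x,y)·log₂P(x,y):
  X=0: 0.4609, 0.0000
  X=1: 0.4609, 0.0000
  X=2: 0.4858, 0.1112
  X=3: 0.2404, 0.0000
  (cells with P = 0 contribute 0)
Sum of the 8 terms: H(X,Y) = 1.7592 bits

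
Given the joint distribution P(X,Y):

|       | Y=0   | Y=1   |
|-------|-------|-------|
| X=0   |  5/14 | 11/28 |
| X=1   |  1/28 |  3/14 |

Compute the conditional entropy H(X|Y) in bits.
0.7414 bits

H(X|Y) = H(X,Y) - H(Y)

H(X,Y) = -Σ_{x,y} P(x,y) log₂ P(x,y). Per-cell terms -P(x,y)·log₂P(x,y):
  X=0: 0.53051, 0.52954
  X=1: 0.17169, 0.47623
Sum of the 4 terms: H(X,Y) = 1.7080 bits

Marginal of Y (column sums):
  P(Y=0) = 5/14 + 1/28 = 11/28
  P(Y=1) = 11/28 + 3/14 = 17/28
H(Y) = -[(11/28)·log₂(11/28) + (17/28)·log₂(17/28)]
  = 0.52954 + 0.43708 = 0.9666 bits

H(X|Y) = H(X,Y) - H(Y) = 1.7080 - 0.9666 = 0.7414 bits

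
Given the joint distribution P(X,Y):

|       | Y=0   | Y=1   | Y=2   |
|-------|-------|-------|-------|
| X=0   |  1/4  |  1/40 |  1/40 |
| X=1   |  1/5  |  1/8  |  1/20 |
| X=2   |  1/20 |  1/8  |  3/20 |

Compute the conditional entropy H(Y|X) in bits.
1.2445 bits

H(Y|X) = H(X,Y) - H(X)

H(X,Y) = -Σ_{x,y} P(x,y) log₂ P(x,y). Per-cell terms -P(x,y)·log₂P(x,y):
  X=0: 0.50000, 0.13305, 0.13305
  X=1: 0.46439, 0.37500, 0.21610
  X=2: 0.21610, 0.37500, 0.41054
Sum of the 9 terms: H(X,Y) = 2.8232 bits

Marginal of X (row sums):
  P(X=0) = 1/4 + 1/40 + 1/40 = 3/10
  P(X=1) = 1/5 + 1/8 + 1/20 = 3/8
  P(X=2) = 1/20 + 1/8 + 3/20 = 13/40
H(X) = -[(3/10)·log₂(3/10) + (3/8)·log₂(3/8) + (13/40)·log₂(13/40)]
  = 0.52109 + 0.53064 + 0.52698 = 1.5787 bits

H(Y|X) = H(X,Y) - H(X) = 2.8232 - 1.5787 = 1.2445 bits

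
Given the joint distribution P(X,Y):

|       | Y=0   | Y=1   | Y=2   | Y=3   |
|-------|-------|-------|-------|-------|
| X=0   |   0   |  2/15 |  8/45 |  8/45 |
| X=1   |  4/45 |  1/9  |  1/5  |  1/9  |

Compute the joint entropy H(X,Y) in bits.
2.7528 bits

H(X,Y) = -Σ_{x,y} P(x,y) log₂ P(x,y). Per-cell terms -P(x,y)·log₂P(x,y):
  X=0: 0.0000, 0.3876, 0.4430, 0.4430
  X=1: 0.3104, 0.3522, 0.4644, 0.3522
  (cells with P = 0 contribute 0)
Sum of the 8 terms: H(X,Y) = 2.7528 bits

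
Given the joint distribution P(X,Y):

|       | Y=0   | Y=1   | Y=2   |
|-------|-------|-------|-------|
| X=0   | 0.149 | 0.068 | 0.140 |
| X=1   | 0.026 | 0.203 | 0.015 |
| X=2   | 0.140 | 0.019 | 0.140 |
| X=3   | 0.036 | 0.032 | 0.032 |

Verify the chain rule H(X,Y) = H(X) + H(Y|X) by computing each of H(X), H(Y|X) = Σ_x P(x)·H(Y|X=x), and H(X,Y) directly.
H(X) = 1.8800 bits, H(Y|X) = 1.2781 bits, H(X,Y) = 3.1582 bits

Marginal of X (row sums):
  P(X=0) = 0.149 + 0.068 + 0.140 = 0.357
  P(X=1) = 0.026 + 0.203 + 0.015 = 0.244
  P(X=2) = 0.140 + 0.019 + 0.140 = 0.299
  P(X=3) = 0.036 + 0.032 + 0.032 = 0.100
H(X) = -[0.357·log₂(0.357) + 0.244·log₂(0.244) + 0.299·log₂(0.299) + 0.100·log₂(0.100)]
  = 0.53050 + 0.49655 + 0.52079 + 0.33219 = 1.8800 bits

H(Y|X) = Σ_x P(x)·H(Y|X=x):
  X=0: P(X=0) = 0.357, P(Y|X=0) = (149/357, 4/21, 20/51) → H(Y|X=0) = 1.51142
  X=1: P(X=1) = 0.244, P(Y|X=1) = (13/122, 203/244, 15/244) → H(Y|X=1) = 0.81238
  X=2: P(X=2) = 0.299, P(Y|X=2) = (140/299, 19/299, 140/299) → H(Y|X=2) = 1.27781
  X=3: P(X=3) = 0.100, P(Y|X=3) = (9/25, 8/25, 8/25) → H(Y|X=3) = 1.58268
H(Y|X) = 0.357·1.51142 + 0.244·0.81238 + 0.299·1.27781 + 0.100·1.58268 = 1.2781 bits

H(X,Y) = -Σ_{x,y} P(x,y) log₂ P(x,y). Per-cell terms -P(x,y)·log₂P(x,y):
  X=0: 0.40925, 0.26373, 0.39711
  X=1: 0.13690, 0.46699, 0.09088
  X=2: 0.39711, 0.10864, 0.39711
  X=3: 0.17265, 0.15891, 0.15891
Sum of the 12 terms: H(X,Y) = 3.1582 bits

Chain rule check:
  H(X) + H(Y|X) = 1.8800 + 1.2781 = 3.1581 bits
  H(X,Y) = 3.1582 bits
✓ Chain rule verified (Δ = 0.0001 is 4-dp rounding noise: each of the three values was rounded independently).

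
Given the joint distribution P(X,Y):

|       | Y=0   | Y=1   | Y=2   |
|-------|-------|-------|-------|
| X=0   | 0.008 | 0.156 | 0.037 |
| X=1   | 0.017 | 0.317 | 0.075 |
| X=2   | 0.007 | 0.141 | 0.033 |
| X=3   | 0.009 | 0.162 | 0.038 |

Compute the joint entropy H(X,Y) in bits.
2.8323 bits

H(X,Y) = -Σ_{x,y} P(x,y) log₂ P(x,y). Per-cell terms -P(x,y)·log₂P(x,y):
  X=0: 0.0557, 0.4181, 0.1760
  X=1: 0.0999, 0.5254, 0.2803
  X=2: 0.0501, 0.3985, 0.1624
  X=3: 0.0612, 0.4254, 0.1793
Sum of the 12 terms: H(X,Y) = 2.8323 bits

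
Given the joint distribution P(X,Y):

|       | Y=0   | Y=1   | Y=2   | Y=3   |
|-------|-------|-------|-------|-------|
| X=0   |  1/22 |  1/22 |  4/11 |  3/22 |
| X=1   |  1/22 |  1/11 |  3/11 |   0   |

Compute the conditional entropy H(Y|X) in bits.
1.3805 bits

H(Y|X) = H(X,Y) - H(X)

H(X,Y) = -Σ_{x,y} P(x,y) log₂ P(x,y). Per-cell terms -P(x,y)·log₂P(x,y):
  X=0: 0.2027, 0.2027, 0.5307, 0.3920
  X=1: 0.2027, 0.3145, 0.5112, 0.0000
  (cells with P = 0 contribute 0)
Sum of the 8 terms: H(X,Y) = 2.3565 bits

Marginal of X (row sums):
  P(X=0) = 1/22 + 1/22 + 4/11 + 3/22 = 13/22
  P(X=1) = 1/22 + 1/11 + 3/11 + 0 = 9/22
H(X) = -[(13/22)·log₂(13/22) + (9/22)·log₂(9/22)]
  = 0.4485 + 0.5275 = 0.9760 bits

H(Y|X) = H(X,Y) - H(X) = 2.3565 - 0.9760 = 1.3805 bits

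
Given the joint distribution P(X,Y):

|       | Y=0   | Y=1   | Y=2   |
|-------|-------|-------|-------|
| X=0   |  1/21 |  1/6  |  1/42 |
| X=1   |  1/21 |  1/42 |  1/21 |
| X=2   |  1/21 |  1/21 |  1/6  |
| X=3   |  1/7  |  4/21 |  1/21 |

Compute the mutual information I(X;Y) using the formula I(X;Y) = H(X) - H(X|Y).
0.2217 bits

I(X;Y) = H(X) - H(X|Y)

Marginal of X (row sums):
  P(X=0) = 1/21 + 1/6 + 1/42 = 5/21
  P(X=1) = 1/21 + 1/42 + 1/21 = 5/42
  P(X=2) = 1/21 + 1/21 + 1/6 = 11/42
  P(X=3) = 1/7 + 4/21 + 1/21 = 8/21
H(X) = -[(5/21)·log₂(5/21) + (5/42)·log₂(5/42) + (11/42)·log₂(11/42) + (8/21)·log₂(8/21)]
  = 0.49295 + 0.36552 + 0.50623 + 0.53041 = 1.89511 bits

Marginal of Y (column sums):
  P(Y=0) = 1/21 + 1/21 + 1/21 + 1/7 = 2/7
  P(Y=1) = 1/6 + 1/42 + 1/21 + 4/21 = 3/7
  P(Y=2) = 1/42 + 1/21 + 1/6 + 1/21 = 2/7
H(X|Y) = Σ_y P(y)·H(X|Y=y):
  Y=0: P(Y=0) = 2/7, P(X|Y=0) = (1/6, 1/6, 1/6, 1/2) → H(X|Y=0) = 1.79248
  Y=1: P(Y=1) = 3/7, P(X|Y=1) = (7/18, 1/18, 1/9, 4/9) → H(X|Y=1) = 1.63373
  Y=2: P(Y=2) = 2/7, P(X|Y=2) = (1/12, 1/6, 7/12, 1/6) → H(X|Y=2) = 1.61401
H(X|Y) = (2/7)·1.79248 + (3/7)·1.63373 + (2/7)·1.61401 = 1.67345 bits

I(X;Y) = H(X) - H(X|Y) = 1.89511 - 1.67345 = 0.2217 bits

Cross-check via I(X;Y) = H(X) + H(Y) - H(X,Y): computing H(Y) from the column sums and H(X,Y) from the 12 cells in the same way gives H(Y) = 1.55666 bits and H(X,Y) = 3.23011 bits, so
I(X;Y) = 1.89511 + 1.55666 - 3.23011 = 0.2217 bits ✓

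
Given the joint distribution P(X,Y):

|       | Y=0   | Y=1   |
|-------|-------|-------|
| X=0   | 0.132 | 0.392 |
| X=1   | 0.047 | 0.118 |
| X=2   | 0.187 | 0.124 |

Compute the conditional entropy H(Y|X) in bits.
0.8706 bits

H(Y|X) = H(X,Y) - H(X)

H(X,Y) = -Σ_{x,y} P(x,y) log₂ P(x,y). Per-cell terms -P(x,y)·log₂P(x,y):
  X=0: 0.38562, 0.52962
  X=1: 0.20733, 0.36381
  X=2: 0.45233, 0.37344
Sum of the 6 terms: H(X,Y) = 2.31215 bits

Marginal of X (row sums):
  P(X=0) = 0.132 + 0.392 = 0.524
  P(X=1) = 0.047 + 0.118 = 0.165
  P(X=2) = 0.187 + 0.124 = 0.311
H(X) = -[0.524·log₂(0.524) + 0.165·log₂(0.165) + 0.311·log₂(0.311)]
  = 0.48856 + 0.42891 + 0.52404 = 1.44151 bits

H(Y|X) = H(X,Y) - H(X) = 2.31215 - 1.44151 = 0.8706 bits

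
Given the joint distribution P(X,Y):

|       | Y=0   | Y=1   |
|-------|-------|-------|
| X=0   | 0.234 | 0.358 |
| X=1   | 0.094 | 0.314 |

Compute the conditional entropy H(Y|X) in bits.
0.8908 bits

H(Y|X) = H(X,Y) - H(X)

H(X,Y) = -Σ_{x,y} P(x,y) log₂ P(x,y). Per-cell terms -P(x,y)·log₂P(x,y):
  X=0: 0.49033, 0.53054
  X=1: 0.32065, 0.52475
Sum of the 4 terms: H(X,Y) = 1.86627 bits

Marginal of X (row sums):
  P(X=0) = 0.234 + 0.358 = 0.592
  P(X=1) = 0.094 + 0.314 = 0.408
H(X) = -[0.592·log₂(0.592) + 0.408·log₂(0.408)]
  = 0.44775 + 0.52769 = 0.97544 bits

H(Y|X) = H(X,Y) - H(X) = 1.86627 - 0.97544 = 0.8908 bits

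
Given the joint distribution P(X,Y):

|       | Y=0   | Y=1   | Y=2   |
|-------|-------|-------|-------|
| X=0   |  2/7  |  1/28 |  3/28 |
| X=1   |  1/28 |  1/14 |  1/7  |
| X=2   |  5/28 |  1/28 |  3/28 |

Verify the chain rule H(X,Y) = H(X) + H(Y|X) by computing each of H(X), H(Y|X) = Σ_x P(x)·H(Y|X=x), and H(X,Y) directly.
H(X) = 1.5502 bits, H(Y|X) = 1.2886 bits, H(X,Y) = 2.8388 bits

Marginal of X (row sums):
  P(X=0) = 2/7 + 1/28 + 3/28 = 3/7
  P(X=1) = 1/28 + 1/14 + 1/7 = 1/4
  P(X=2) = 5/28 + 1/28 + 3/28 = 9/28
H(X) = -[(3/7)·log₂(3/7) + (1/4)·log₂(1/4) + (9/28)·log₂(9/28)]
  = 0.52388 + 0.50000 + 0.52632 = 1.5502 bits

H(Y|X) = Σ_x P(x)·H(Y|X=x):
  X=0: P(X=0) = 3/7, P(Y|X=0) = (2/3, 1/12, 1/4) → H(Y|X=0) = 1.18872
  X=1: P(X=1) = 1/4, P(Y|X=1) = (1/7, 2/7, 4/7) → H(Y|X=1) = 1.37878
  X=2: P(X=2) = 9/28, P(Y|X=2) = (5/9, 1/9, 1/3) → H(Y|X=2) = 1.35164
H(Y|X) = (3/7)·1.18872 + (1/4)·1.37878 + (9/28)·1.35164 = 1.2886 bits

H(X,Y) = -Σ_{x,y} P(x,y) log₂ P(x,y). Per-cell terms -P(x,y)·log₂P(x,y):
  X=0: 0.51639, 0.17169, 0.34526
  X=1: 0.17169, 0.27195, 0.40105
  X=2: 0.44383, 0.17169, 0.34526
Sum of the 9 terms: H(X,Y) = 2.8388 bits

Chain rule check:
  H(X) + H(Y|X) = 1.5502 + 1.2886 = 2.8388 bits
  H(X,Y) = 2.8388 bits
✓ Chain rule verified.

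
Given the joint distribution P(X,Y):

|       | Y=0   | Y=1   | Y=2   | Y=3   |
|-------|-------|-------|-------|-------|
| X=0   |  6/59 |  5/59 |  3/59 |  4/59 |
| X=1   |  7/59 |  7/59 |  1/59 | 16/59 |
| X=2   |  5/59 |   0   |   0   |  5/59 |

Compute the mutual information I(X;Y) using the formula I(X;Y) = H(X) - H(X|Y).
0.1600 bits

I(X;Y) = H(X) - H(X|Y)

Marginal of X (row sums):
  P(X=0) = 6/59 + 5/59 + 3/59 + 4/59 = 18/59
  P(X=1) = 7/59 + 7/59 + 1/59 + 16/59 = 31/59
  P(X=2) = 5/59 + 0 + 0 + 5/59 = 10/59
H(X) = -[(18/59)·log₂(18/59) + (31/59)·log₂(31/59) + (10/59)·log₂(10/59)]
  = 0.52252 + 0.48783 + 0.43402 = 1.4444 bits

Marginal of Y (column sums):
  P(Y=0) = 6/59 + 7/59 + 5/59 = 18/59
  P(Y=1) = 5/59 + 7/59 + 0 = 12/59
  P(Y=2) = 3/59 + 1/59 + 0 = 4/59
  P(Y=3) = 4/59 + 16/59 + 5/59 = 25/59
H(X|Y) = Σ_y P(y)·H(X|Y=y):
  Y=0: P(Y=0) = 18/59, P(X|Y=0) = (1/3, 7/18, 5/18) → H(X|Y=0) = 1.57154
  Y=1: P(Y=1) = 12/59, P(X|Y=1) = (5/12, 7/12, 0) → H(X|Y=1) = 0.97987
  Y=2: P(Y=2) = 4/59, P(X|Y=2) = (3/4, 1/4, 0) → H(X|Y=2) = 0.81128
  Y=3: P(Y=3) = 25/59, P(X|Y=3) = (4/25, 16/25, 1/5) → H(X|Y=3) = 1.29947
H(X|Y) = (18/59)·1.57154 + (12/59)·0.97987 + (4/59)·0.81128 + (25/59)·1.29947 = 1.2844 bits

I(X;Y) = H(X) - H(X|Y) = 1.4444 - 1.2844 = 0.1600 bits

Cross-check via I(X;Y) = H(X) + H(Y) - H(X,Y): computing H(Y) from the column sums and H(X,Y) from the 12 cells in the same way gives H(Y) = 1.7780 bits and H(X,Y) = 3.0624 bits, so
I(X;Y) = 1.4444 + 1.7780 - 3.0624 = 0.1600 bits ✓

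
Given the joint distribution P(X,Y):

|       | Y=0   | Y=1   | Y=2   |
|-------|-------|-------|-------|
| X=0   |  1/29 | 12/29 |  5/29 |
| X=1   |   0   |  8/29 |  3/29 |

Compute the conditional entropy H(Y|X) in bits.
1.0251 bits

H(Y|X) = H(X,Y) - H(X)

H(X,Y) = -Σ_{x,y} P(x,y) log₂ P(x,y). Per-cell terms -P(x,y)·log₂P(x,y):
  X=0: 0.1675, 0.5268, 0.4373
  X=1: 0.0000, 0.5125, 0.3386
  (cells with P = 0 contribute 0)
Sum of the 6 terms: H(X,Y) = 1.9827 bits

Marginal of X (row sums):
  P(X=0) = 1/29 + 12/29 + 5/29 = 18/29
  P(X=1) = 0 + 8/29 + 3/29 = 11/29
H(X) = -[(18/29)·log₂(18/29) + (11/29)·log₂(11/29)]
  = 0.4271 + 0.5305 = 0.9576 bits

H(Y|X) = H(X,Y) - H(X) = 1.9827 - 0.9576 = 1.0251 bits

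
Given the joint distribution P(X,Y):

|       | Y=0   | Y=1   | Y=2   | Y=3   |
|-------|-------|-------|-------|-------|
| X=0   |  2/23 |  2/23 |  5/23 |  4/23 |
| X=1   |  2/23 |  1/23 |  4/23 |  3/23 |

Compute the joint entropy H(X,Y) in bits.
2.8555 bits

H(X,Y) = -Σ_{x,y} P(x,y) log₂ P(x,y). Per-cell terms -P(x,y)·log₂P(x,y):
  X=0: 0.306397, 0.306397, 0.478616, 0.438880
  X=1: 0.306397, 0.196677, 0.438880, 0.383296
Sum of the 8 terms: H(X,Y) = 2.8555 bits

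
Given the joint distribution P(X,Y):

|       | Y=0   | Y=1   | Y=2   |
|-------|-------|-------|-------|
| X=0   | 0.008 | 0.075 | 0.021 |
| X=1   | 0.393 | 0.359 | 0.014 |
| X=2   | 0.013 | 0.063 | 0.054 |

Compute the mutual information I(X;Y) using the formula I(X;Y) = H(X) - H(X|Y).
0.1960 bits

I(X;Y) = H(X) - H(X|Y)

Marginal of X (row sums):
  P(X=0) = 0.008 + 0.075 + 0.021 = 0.104
  P(X=1) = 0.393 + 0.359 + 0.014 = 0.766
  P(X=2) = 0.013 + 0.063 + 0.054 = 0.130
H(X) = -[0.104·log₂(0.104) + 0.766·log₂(0.766) + 0.130·log₂(0.130)]
  = 0.3396 + 0.2946 + 0.3826 = 1.0168 bits

Marginal of Y (column sums):
  P(Y=0) = 0.008 + 0.393 + 0.013 = 0.414
  P(Y=1) = 0.075 + 0.359 + 0.063 = 0.497
  P(Y=2) = 0.021 + 0.014 + 0.054 = 0.089
H(X|Y) = Σ_y P(y)·H(X|Y=y):
  Y=0: P(Y=0) = 0.414, P(X|Y=0) = (4/207, 131/138, 13/414) → H(X|Y=0) = 0.3381
  Y=1: P(Y=1) = 0.497, P(X|Y=1) = (75/497, 359/497, 9/71) → H(X|Y=1) = 1.1284
  Y=2: P(Y=2) = 0.089, P(X|Y=2) = (21/89, 14/89, 54/89) → H(X|Y=2) = 1.3487
H(X|Y) = 0.414·0.3381 + 0.497·1.1284 + 0.089·1.3487 = 0.8208 bits

I(X;Y) = H(X) - H(X|Y) = 1.0168 - 0.8208 = 0.1960 bits

Cross-check via I(X;Y) = H(X) + H(Y) - H(X,Y): computing H(Y) from the column sums and H(X,Y) from the 9 cells in the same way gives H(Y) = 1.3387 bits and H(X,Y) = 2.1595 bits, so
I(X;Y) = 1.0168 + 1.3387 - 2.1595 = 0.1960 bits ✓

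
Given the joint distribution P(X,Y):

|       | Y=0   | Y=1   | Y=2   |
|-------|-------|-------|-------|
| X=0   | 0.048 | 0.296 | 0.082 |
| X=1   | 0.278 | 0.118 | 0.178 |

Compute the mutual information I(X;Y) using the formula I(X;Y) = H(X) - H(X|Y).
0.1968 bits

I(X;Y) = H(X) - H(X|Y)

Marginal of X (row sums):
  P(X=0) = 0.048 + 0.296 + 0.082 = 0.426
  P(X=1) = 0.278 + 0.118 + 0.178 = 0.574
H(X) = -[0.426·log₂(0.426) + 0.574·log₂(0.574)]
  = 0.5244 + 0.4597 = 0.9841 bits

Marginal of Y (column sums):
  P(Y=0) = 0.048 + 0.278 = 0.326
  P(Y=1) = 0.296 + 0.118 = 0.414
  P(Y=2) = 0.082 + 0.178 = 0.260
H(X|Y) = Σ_y P(y)·H(X|Y=y):
  Y=0: P(Y=0) = 0.326, P(X|Y=0) = (24/163, 139/163) → H(X|Y=0) = 0.6029
  Y=1: P(Y=1) = 0.414, P(X|Y=1) = (148/207, 59/207) → H(X|Y=1) = 0.8622
  Y=2: P(Y=2) = 0.260, P(X|Y=2) = (41/130, 89/130) → H(X|Y=2) = 0.8993
H(X|Y) = 0.326·0.6029 + 0.414·0.8622 + 0.260·0.8993 = 0.7873 bits

I(X;Y) = H(X) - H(X|Y) = 0.9841 - 0.7873 = 0.1968 bits

Cross-check via I(X;Y) = H(X) + H(Y) - H(X,Y): computing H(Y) from the column sums and H(X,Y) from the 6 cells in the same way gives H(Y) = 1.5592 bits and H(X,Y) = 2.3465 bits, so
I(X;Y) = 0.9841 + 1.5592 - 2.3465 = 0.1968 bits ✓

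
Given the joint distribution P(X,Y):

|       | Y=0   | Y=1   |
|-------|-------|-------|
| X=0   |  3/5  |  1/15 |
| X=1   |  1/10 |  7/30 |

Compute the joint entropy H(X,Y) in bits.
1.5247 bits

H(X,Y) = -Σ_{x,y} P(x,y) log₂ P(x,y). Per-cell terms -P(x,y)·log₂P(x,y):
  X=0: 0.44218, 0.26046
  X=1: 0.33219, 0.48989
Sum of the 4 terms: H(X,Y) = 1.5247 bits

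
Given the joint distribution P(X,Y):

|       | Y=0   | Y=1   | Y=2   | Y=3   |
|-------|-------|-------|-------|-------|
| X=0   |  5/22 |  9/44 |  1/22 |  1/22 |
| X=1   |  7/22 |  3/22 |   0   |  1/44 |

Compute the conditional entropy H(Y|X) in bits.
1.4027 bits

H(Y|X) = H(X,Y) - H(X)

H(X,Y) = -Σ_{x,y} P(x,y) log₂ P(x,y). Per-cell terms -P(x,y)·log₂P(x,y):
  X=0: 0.48580, 0.46831, 0.20270, 0.20270
  X=1: 0.52566, 0.39197, 0.00000, 0.12408
  (cells with P = 0 contribute 0)
Sum of the 8 terms: H(X,Y) = 2.4012 bits

Marginal of X (row sums):
  P(X=0) = 5/22 + 9/44 + 1/22 + 1/22 = 23/44
  P(X=1) = 7/22 + 3/22 + 0 + 1/44 = 21/44
H(X) = -[(23/44)·log₂(23/44) + (21/44)·log₂(21/44)]
  = 0.48920 + 0.50930 = 0.9985 bits

H(Y|X) = H(X,Y) - H(X) = 2.4012 - 0.9985 = 1.4027 bits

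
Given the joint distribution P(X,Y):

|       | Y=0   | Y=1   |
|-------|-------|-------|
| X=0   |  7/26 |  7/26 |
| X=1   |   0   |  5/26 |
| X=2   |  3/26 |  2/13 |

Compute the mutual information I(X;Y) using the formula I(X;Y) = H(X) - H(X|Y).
0.1575 bits

I(X;Y) = H(X) - H(X|Y)

Marginal of X (row sums):
  P(X=0) = 7/26 + 7/26 = 7/13
  P(X=1) = 0 + 5/26 = 5/26
  P(X=2) = 3/26 + 2/13 = 7/26
H(X) = -[(7/13)·log₂(7/13) + (5/26)·log₂(5/26) + (7/26)·log₂(7/26)]
  = 0.4809 + 0.4574 + 0.5097 = 1.4480 bits

Marginal of Y (column sums):
  P(Y=0) = 7/26 + 0 + 3/26 = 5/13
  P(Y=1) = 7/26 + 5/26 + 2/13 = 8/13
H(X|Y) = Σ_y P(y)·H(X|Y=y):
  Y=0: P(Y=0) = 5/13, P(X|Y=0) = (7/10, 0, 3/10) → H(X|Y=0) = 0.8813
  Y=1: P(Y=1) = 8/13, P(X|Y=1) = (7/16, 5/16, 1/4) → H(X|Y=1) = 1.5462
H(X|Y) = (5/13)·0.8813 + (8/13)·1.5462 = 1.2905 bits

I(X;Y) = H(X) - H(X|Y) = 1.4480 - 1.2905 = 0.1575 bits

Cross-check via I(X;Y) = H(X) + H(Y) - H(X,Y): computing H(Y) from the column sums and H(X,Y) from the 6 cells in the same way gives H(Y) = 0.9612 bits and H(X,Y) = 2.2517 bits, so
I(X;Y) = 1.4480 + 0.9612 - 2.2517 = 0.1575 bits ✓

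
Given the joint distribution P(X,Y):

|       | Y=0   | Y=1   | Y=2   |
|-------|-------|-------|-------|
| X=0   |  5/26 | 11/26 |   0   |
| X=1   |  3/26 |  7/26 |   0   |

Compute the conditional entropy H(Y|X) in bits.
0.8904 bits

H(Y|X) = H(X,Y) - H(X)

H(X,Y) = -Σ_{x,y} P(x,y) log₂ P(x,y). Per-cell terms -P(x,y)·log₂P(x,y):
  X=0: 0.4574, 0.5250, 0.0000
  X=1: 0.3595, 0.5097, 0.0000
  (cells with P = 0 contribute 0)
Sum of the 6 terms: H(X,Y) = 1.8516 bits

Marginal of X (row sums):
  P(X=0) = 5/26 + 11/26 + 0 = 8/13
  P(X=1) = 3/26 + 7/26 + 0 = 5/13
H(X) = -[(8/13)·log₂(8/13) + (5/13)·log₂(5/13)]
  = 0.4310 + 0.5302 = 0.9612 bits

H(Y|X) = H(X,Y) - H(X) = 1.8516 - 0.9612 = 0.8904 bits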